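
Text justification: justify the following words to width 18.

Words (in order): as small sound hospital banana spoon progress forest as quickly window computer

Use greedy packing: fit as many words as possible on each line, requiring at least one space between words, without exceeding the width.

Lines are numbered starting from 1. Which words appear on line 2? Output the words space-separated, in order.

Line 1: ['as', 'small', 'sound'] (min_width=14, slack=4)
Line 2: ['hospital', 'banana'] (min_width=15, slack=3)
Line 3: ['spoon', 'progress'] (min_width=14, slack=4)
Line 4: ['forest', 'as', 'quickly'] (min_width=17, slack=1)
Line 5: ['window', 'computer'] (min_width=15, slack=3)

Answer: hospital banana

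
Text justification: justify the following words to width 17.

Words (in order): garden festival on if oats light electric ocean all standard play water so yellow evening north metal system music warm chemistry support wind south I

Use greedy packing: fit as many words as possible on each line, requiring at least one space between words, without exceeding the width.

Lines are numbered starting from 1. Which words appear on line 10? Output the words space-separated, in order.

Line 1: ['garden', 'festival'] (min_width=15, slack=2)
Line 2: ['on', 'if', 'oats', 'light'] (min_width=16, slack=1)
Line 3: ['electric', 'ocean'] (min_width=14, slack=3)
Line 4: ['all', 'standard', 'play'] (min_width=17, slack=0)
Line 5: ['water', 'so', 'yellow'] (min_width=15, slack=2)
Line 6: ['evening', 'north'] (min_width=13, slack=4)
Line 7: ['metal', 'system'] (min_width=12, slack=5)
Line 8: ['music', 'warm'] (min_width=10, slack=7)
Line 9: ['chemistry', 'support'] (min_width=17, slack=0)
Line 10: ['wind', 'south', 'I'] (min_width=12, slack=5)

Answer: wind south I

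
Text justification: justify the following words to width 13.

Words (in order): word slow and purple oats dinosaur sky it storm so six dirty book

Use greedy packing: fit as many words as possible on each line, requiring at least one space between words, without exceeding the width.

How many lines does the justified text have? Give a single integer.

Line 1: ['word', 'slow', 'and'] (min_width=13, slack=0)
Line 2: ['purple', 'oats'] (min_width=11, slack=2)
Line 3: ['dinosaur', 'sky'] (min_width=12, slack=1)
Line 4: ['it', 'storm', 'so'] (min_width=11, slack=2)
Line 5: ['six', 'dirty'] (min_width=9, slack=4)
Line 6: ['book'] (min_width=4, slack=9)
Total lines: 6

Answer: 6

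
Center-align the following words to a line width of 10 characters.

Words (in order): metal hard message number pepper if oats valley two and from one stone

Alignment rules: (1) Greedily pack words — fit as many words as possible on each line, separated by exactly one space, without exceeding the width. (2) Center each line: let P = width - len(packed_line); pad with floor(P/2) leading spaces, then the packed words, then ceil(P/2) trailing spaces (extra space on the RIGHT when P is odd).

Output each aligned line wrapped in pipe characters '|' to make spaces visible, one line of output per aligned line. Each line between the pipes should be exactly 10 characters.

Line 1: ['metal', 'hard'] (min_width=10, slack=0)
Line 2: ['message'] (min_width=7, slack=3)
Line 3: ['number'] (min_width=6, slack=4)
Line 4: ['pepper', 'if'] (min_width=9, slack=1)
Line 5: ['oats'] (min_width=4, slack=6)
Line 6: ['valley', 'two'] (min_width=10, slack=0)
Line 7: ['and', 'from'] (min_width=8, slack=2)
Line 8: ['one', 'stone'] (min_width=9, slack=1)

Answer: |metal hard|
| message  |
|  number  |
|pepper if |
|   oats   |
|valley two|
| and from |
|one stone |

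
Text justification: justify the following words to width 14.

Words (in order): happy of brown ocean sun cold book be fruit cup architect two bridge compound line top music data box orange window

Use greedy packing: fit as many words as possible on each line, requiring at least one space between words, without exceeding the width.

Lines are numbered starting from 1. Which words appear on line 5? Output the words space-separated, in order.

Answer: two bridge

Derivation:
Line 1: ['happy', 'of', 'brown'] (min_width=14, slack=0)
Line 2: ['ocean', 'sun', 'cold'] (min_width=14, slack=0)
Line 3: ['book', 'be', 'fruit'] (min_width=13, slack=1)
Line 4: ['cup', 'architect'] (min_width=13, slack=1)
Line 5: ['two', 'bridge'] (min_width=10, slack=4)
Line 6: ['compound', 'line'] (min_width=13, slack=1)
Line 7: ['top', 'music', 'data'] (min_width=14, slack=0)
Line 8: ['box', 'orange'] (min_width=10, slack=4)
Line 9: ['window'] (min_width=6, slack=8)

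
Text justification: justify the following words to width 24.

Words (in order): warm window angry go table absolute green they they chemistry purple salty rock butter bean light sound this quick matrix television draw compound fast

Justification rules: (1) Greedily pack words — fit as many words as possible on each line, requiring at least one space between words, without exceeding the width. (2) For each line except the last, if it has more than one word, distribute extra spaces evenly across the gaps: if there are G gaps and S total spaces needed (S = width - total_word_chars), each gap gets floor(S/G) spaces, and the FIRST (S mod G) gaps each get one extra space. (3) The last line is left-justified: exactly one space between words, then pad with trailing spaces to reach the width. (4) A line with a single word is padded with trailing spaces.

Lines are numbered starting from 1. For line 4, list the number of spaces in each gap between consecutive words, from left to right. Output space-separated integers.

Answer: 1 1 1

Derivation:
Line 1: ['warm', 'window', 'angry', 'go'] (min_width=20, slack=4)
Line 2: ['table', 'absolute', 'green'] (min_width=20, slack=4)
Line 3: ['they', 'they', 'chemistry'] (min_width=19, slack=5)
Line 4: ['purple', 'salty', 'rock', 'butter'] (min_width=24, slack=0)
Line 5: ['bean', 'light', 'sound', 'this'] (min_width=21, slack=3)
Line 6: ['quick', 'matrix', 'television'] (min_width=23, slack=1)
Line 7: ['draw', 'compound', 'fast'] (min_width=18, slack=6)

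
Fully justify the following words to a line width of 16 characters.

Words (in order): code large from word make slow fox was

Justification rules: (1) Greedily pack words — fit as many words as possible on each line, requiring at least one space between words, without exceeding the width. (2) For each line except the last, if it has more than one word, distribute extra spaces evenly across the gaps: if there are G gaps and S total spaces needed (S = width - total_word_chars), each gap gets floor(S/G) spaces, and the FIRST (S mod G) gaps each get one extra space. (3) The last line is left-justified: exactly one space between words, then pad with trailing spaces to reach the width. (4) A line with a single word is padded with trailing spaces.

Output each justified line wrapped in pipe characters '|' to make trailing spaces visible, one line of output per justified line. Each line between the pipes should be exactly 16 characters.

Line 1: ['code', 'large', 'from'] (min_width=15, slack=1)
Line 2: ['word', 'make', 'slow'] (min_width=14, slack=2)
Line 3: ['fox', 'was'] (min_width=7, slack=9)

Answer: |code  large from|
|word  make  slow|
|fox was         |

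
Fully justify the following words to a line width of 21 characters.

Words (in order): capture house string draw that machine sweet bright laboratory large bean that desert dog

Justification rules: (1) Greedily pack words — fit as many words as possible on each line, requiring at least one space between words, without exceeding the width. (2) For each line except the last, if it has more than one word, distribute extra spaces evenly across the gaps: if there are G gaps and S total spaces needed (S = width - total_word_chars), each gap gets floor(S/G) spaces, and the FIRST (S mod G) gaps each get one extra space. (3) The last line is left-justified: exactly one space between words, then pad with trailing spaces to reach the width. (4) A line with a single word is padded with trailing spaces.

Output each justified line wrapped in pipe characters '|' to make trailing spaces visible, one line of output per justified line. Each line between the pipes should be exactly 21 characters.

Answer: |capture  house string|
|draw   that   machine|
|sweet          bright|
|laboratory large bean|
|that desert dog      |

Derivation:
Line 1: ['capture', 'house', 'string'] (min_width=20, slack=1)
Line 2: ['draw', 'that', 'machine'] (min_width=17, slack=4)
Line 3: ['sweet', 'bright'] (min_width=12, slack=9)
Line 4: ['laboratory', 'large', 'bean'] (min_width=21, slack=0)
Line 5: ['that', 'desert', 'dog'] (min_width=15, slack=6)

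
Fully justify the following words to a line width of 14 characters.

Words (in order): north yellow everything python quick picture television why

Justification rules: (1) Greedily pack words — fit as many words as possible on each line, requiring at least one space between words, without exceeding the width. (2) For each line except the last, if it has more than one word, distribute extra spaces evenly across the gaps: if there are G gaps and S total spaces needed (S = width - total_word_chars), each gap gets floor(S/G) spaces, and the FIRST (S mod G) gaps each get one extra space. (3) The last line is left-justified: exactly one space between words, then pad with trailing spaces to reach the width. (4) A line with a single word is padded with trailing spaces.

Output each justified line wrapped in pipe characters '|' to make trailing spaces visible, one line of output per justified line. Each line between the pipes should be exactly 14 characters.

Line 1: ['north', 'yellow'] (min_width=12, slack=2)
Line 2: ['everything'] (min_width=10, slack=4)
Line 3: ['python', 'quick'] (min_width=12, slack=2)
Line 4: ['picture'] (min_width=7, slack=7)
Line 5: ['television', 'why'] (min_width=14, slack=0)

Answer: |north   yellow|
|everything    |
|python   quick|
|picture       |
|television why|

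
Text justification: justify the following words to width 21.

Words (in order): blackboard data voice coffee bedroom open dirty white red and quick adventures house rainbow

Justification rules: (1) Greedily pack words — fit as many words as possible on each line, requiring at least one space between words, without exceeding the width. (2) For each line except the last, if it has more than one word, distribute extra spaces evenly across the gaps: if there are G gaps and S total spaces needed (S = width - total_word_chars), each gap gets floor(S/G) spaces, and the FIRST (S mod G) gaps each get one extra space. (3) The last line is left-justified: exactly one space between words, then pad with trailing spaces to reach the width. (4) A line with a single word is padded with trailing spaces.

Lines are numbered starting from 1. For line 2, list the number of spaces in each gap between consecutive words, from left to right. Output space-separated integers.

Answer: 2 2

Derivation:
Line 1: ['blackboard', 'data', 'voice'] (min_width=21, slack=0)
Line 2: ['coffee', 'bedroom', 'open'] (min_width=19, slack=2)
Line 3: ['dirty', 'white', 'red', 'and'] (min_width=19, slack=2)
Line 4: ['quick', 'adventures'] (min_width=16, slack=5)
Line 5: ['house', 'rainbow'] (min_width=13, slack=8)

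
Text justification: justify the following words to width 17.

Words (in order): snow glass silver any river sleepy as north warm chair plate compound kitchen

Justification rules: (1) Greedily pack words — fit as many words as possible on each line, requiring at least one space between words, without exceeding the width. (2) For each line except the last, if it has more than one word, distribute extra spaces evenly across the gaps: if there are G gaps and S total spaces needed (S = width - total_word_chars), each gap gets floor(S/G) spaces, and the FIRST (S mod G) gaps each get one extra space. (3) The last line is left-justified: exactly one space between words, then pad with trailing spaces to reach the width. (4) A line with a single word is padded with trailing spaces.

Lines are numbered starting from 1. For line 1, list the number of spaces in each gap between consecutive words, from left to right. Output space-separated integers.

Line 1: ['snow', 'glass', 'silver'] (min_width=17, slack=0)
Line 2: ['any', 'river', 'sleepy'] (min_width=16, slack=1)
Line 3: ['as', 'north', 'warm'] (min_width=13, slack=4)
Line 4: ['chair', 'plate'] (min_width=11, slack=6)
Line 5: ['compound', 'kitchen'] (min_width=16, slack=1)

Answer: 1 1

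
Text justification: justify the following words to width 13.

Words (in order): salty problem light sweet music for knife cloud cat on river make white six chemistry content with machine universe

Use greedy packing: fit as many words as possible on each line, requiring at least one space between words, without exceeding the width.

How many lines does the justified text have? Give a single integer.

Line 1: ['salty', 'problem'] (min_width=13, slack=0)
Line 2: ['light', 'sweet'] (min_width=11, slack=2)
Line 3: ['music', 'for'] (min_width=9, slack=4)
Line 4: ['knife', 'cloud'] (min_width=11, slack=2)
Line 5: ['cat', 'on', 'river'] (min_width=12, slack=1)
Line 6: ['make', 'white'] (min_width=10, slack=3)
Line 7: ['six', 'chemistry'] (min_width=13, slack=0)
Line 8: ['content', 'with'] (min_width=12, slack=1)
Line 9: ['machine'] (min_width=7, slack=6)
Line 10: ['universe'] (min_width=8, slack=5)
Total lines: 10

Answer: 10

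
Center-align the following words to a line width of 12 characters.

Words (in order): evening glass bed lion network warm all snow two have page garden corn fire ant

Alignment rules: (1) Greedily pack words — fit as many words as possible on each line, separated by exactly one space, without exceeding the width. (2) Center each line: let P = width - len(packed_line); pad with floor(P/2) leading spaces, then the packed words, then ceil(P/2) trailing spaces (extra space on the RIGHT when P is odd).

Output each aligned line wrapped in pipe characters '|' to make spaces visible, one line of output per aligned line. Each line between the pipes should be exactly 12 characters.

Answer: |  evening   |
| glass bed  |
|lion network|
|  warm all  |
|  snow two  |
| have page  |
|garden corn |
|  fire ant  |

Derivation:
Line 1: ['evening'] (min_width=7, slack=5)
Line 2: ['glass', 'bed'] (min_width=9, slack=3)
Line 3: ['lion', 'network'] (min_width=12, slack=0)
Line 4: ['warm', 'all'] (min_width=8, slack=4)
Line 5: ['snow', 'two'] (min_width=8, slack=4)
Line 6: ['have', 'page'] (min_width=9, slack=3)
Line 7: ['garden', 'corn'] (min_width=11, slack=1)
Line 8: ['fire', 'ant'] (min_width=8, slack=4)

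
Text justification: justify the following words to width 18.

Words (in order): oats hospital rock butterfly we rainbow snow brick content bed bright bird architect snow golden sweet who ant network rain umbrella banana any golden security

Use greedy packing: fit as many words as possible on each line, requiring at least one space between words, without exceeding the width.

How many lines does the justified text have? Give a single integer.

Answer: 10

Derivation:
Line 1: ['oats', 'hospital', 'rock'] (min_width=18, slack=0)
Line 2: ['butterfly', 'we'] (min_width=12, slack=6)
Line 3: ['rainbow', 'snow', 'brick'] (min_width=18, slack=0)
Line 4: ['content', 'bed', 'bright'] (min_width=18, slack=0)
Line 5: ['bird', 'architect'] (min_width=14, slack=4)
Line 6: ['snow', 'golden', 'sweet'] (min_width=17, slack=1)
Line 7: ['who', 'ant', 'network'] (min_width=15, slack=3)
Line 8: ['rain', 'umbrella'] (min_width=13, slack=5)
Line 9: ['banana', 'any', 'golden'] (min_width=17, slack=1)
Line 10: ['security'] (min_width=8, slack=10)
Total lines: 10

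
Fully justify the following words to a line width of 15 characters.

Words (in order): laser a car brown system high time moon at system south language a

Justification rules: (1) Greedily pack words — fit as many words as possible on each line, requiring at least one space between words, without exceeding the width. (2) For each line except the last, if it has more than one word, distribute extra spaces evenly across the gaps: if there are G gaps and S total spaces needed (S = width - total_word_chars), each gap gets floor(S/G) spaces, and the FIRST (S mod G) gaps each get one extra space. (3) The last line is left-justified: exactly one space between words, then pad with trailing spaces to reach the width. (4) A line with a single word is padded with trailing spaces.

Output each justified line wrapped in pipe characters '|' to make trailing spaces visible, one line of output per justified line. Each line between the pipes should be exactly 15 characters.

Answer: |laser   a   car|
|brown    system|
|high  time moon|
|at system south|
|language a     |

Derivation:
Line 1: ['laser', 'a', 'car'] (min_width=11, slack=4)
Line 2: ['brown', 'system'] (min_width=12, slack=3)
Line 3: ['high', 'time', 'moon'] (min_width=14, slack=1)
Line 4: ['at', 'system', 'south'] (min_width=15, slack=0)
Line 5: ['language', 'a'] (min_width=10, slack=5)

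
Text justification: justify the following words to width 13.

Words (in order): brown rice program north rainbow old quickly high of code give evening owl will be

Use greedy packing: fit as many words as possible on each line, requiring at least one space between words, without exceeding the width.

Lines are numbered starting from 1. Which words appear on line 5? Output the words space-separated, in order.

Answer: of code give

Derivation:
Line 1: ['brown', 'rice'] (min_width=10, slack=3)
Line 2: ['program', 'north'] (min_width=13, slack=0)
Line 3: ['rainbow', 'old'] (min_width=11, slack=2)
Line 4: ['quickly', 'high'] (min_width=12, slack=1)
Line 5: ['of', 'code', 'give'] (min_width=12, slack=1)
Line 6: ['evening', 'owl'] (min_width=11, slack=2)
Line 7: ['will', 'be'] (min_width=7, slack=6)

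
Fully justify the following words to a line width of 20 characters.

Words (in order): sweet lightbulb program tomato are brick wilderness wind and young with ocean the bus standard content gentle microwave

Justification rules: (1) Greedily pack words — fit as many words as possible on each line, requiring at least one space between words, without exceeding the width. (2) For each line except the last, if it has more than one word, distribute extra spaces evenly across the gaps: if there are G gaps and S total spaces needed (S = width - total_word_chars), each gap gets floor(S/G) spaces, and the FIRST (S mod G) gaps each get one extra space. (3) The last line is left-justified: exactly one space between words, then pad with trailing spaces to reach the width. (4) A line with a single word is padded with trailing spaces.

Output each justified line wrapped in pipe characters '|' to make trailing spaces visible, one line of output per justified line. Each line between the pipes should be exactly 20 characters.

Answer: |sweet      lightbulb|
|program  tomato  are|
|brick     wilderness|
|wind  and young with|
|ocean     the    bus|
|standard     content|
|gentle microwave    |

Derivation:
Line 1: ['sweet', 'lightbulb'] (min_width=15, slack=5)
Line 2: ['program', 'tomato', 'are'] (min_width=18, slack=2)
Line 3: ['brick', 'wilderness'] (min_width=16, slack=4)
Line 4: ['wind', 'and', 'young', 'with'] (min_width=19, slack=1)
Line 5: ['ocean', 'the', 'bus'] (min_width=13, slack=7)
Line 6: ['standard', 'content'] (min_width=16, slack=4)
Line 7: ['gentle', 'microwave'] (min_width=16, slack=4)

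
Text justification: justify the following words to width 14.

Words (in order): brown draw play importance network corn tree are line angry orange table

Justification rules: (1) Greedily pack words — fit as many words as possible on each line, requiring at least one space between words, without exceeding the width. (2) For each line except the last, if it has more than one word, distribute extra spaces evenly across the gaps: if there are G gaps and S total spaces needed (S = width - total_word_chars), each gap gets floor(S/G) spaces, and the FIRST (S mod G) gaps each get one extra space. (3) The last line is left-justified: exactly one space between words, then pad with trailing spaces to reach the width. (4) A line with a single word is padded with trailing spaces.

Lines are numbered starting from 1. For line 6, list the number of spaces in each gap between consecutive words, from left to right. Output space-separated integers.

Answer: 3

Derivation:
Line 1: ['brown', 'draw'] (min_width=10, slack=4)
Line 2: ['play'] (min_width=4, slack=10)
Line 3: ['importance'] (min_width=10, slack=4)
Line 4: ['network', 'corn'] (min_width=12, slack=2)
Line 5: ['tree', 'are', 'line'] (min_width=13, slack=1)
Line 6: ['angry', 'orange'] (min_width=12, slack=2)
Line 7: ['table'] (min_width=5, slack=9)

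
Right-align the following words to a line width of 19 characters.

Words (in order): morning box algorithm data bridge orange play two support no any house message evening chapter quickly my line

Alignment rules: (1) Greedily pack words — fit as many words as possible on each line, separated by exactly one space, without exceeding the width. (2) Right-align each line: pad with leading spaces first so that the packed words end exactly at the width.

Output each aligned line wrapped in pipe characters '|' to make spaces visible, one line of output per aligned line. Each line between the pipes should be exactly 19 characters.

Answer: |        morning box|
|     algorithm data|
| bridge orange play|
| two support no any|
|      house message|
|    evening chapter|
|    quickly my line|

Derivation:
Line 1: ['morning', 'box'] (min_width=11, slack=8)
Line 2: ['algorithm', 'data'] (min_width=14, slack=5)
Line 3: ['bridge', 'orange', 'play'] (min_width=18, slack=1)
Line 4: ['two', 'support', 'no', 'any'] (min_width=18, slack=1)
Line 5: ['house', 'message'] (min_width=13, slack=6)
Line 6: ['evening', 'chapter'] (min_width=15, slack=4)
Line 7: ['quickly', 'my', 'line'] (min_width=15, slack=4)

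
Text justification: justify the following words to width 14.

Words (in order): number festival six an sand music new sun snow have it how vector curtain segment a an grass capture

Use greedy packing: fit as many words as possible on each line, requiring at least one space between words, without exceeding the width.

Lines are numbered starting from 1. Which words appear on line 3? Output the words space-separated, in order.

Line 1: ['number'] (min_width=6, slack=8)
Line 2: ['festival', 'six'] (min_width=12, slack=2)
Line 3: ['an', 'sand', 'music'] (min_width=13, slack=1)
Line 4: ['new', 'sun', 'snow'] (min_width=12, slack=2)
Line 5: ['have', 'it', 'how'] (min_width=11, slack=3)
Line 6: ['vector', 'curtain'] (min_width=14, slack=0)
Line 7: ['segment', 'a', 'an'] (min_width=12, slack=2)
Line 8: ['grass', 'capture'] (min_width=13, slack=1)

Answer: an sand music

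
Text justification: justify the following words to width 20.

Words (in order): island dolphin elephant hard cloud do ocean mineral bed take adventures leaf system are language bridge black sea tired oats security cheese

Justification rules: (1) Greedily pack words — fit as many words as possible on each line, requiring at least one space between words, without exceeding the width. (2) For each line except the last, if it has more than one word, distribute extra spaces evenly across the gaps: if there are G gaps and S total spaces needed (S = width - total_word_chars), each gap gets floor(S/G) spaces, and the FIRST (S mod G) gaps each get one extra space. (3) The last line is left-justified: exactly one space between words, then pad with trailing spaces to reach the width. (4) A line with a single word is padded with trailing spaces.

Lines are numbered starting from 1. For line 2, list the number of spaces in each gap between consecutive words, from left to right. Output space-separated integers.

Answer: 2 1

Derivation:
Line 1: ['island', 'dolphin'] (min_width=14, slack=6)
Line 2: ['elephant', 'hard', 'cloud'] (min_width=19, slack=1)
Line 3: ['do', 'ocean', 'mineral', 'bed'] (min_width=20, slack=0)
Line 4: ['take', 'adventures', 'leaf'] (min_width=20, slack=0)
Line 5: ['system', 'are', 'language'] (min_width=19, slack=1)
Line 6: ['bridge', 'black', 'sea'] (min_width=16, slack=4)
Line 7: ['tired', 'oats', 'security'] (min_width=19, slack=1)
Line 8: ['cheese'] (min_width=6, slack=14)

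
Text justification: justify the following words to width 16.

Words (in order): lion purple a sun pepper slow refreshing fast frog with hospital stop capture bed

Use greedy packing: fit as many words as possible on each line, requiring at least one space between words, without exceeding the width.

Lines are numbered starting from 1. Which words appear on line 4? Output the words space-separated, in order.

Line 1: ['lion', 'purple', 'a'] (min_width=13, slack=3)
Line 2: ['sun', 'pepper', 'slow'] (min_width=15, slack=1)
Line 3: ['refreshing', 'fast'] (min_width=15, slack=1)
Line 4: ['frog', 'with'] (min_width=9, slack=7)
Line 5: ['hospital', 'stop'] (min_width=13, slack=3)
Line 6: ['capture', 'bed'] (min_width=11, slack=5)

Answer: frog with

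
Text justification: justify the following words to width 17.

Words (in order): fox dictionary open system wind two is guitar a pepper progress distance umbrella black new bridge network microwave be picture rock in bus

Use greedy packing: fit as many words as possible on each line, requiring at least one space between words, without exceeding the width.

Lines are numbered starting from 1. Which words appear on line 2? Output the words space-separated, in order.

Answer: open system wind

Derivation:
Line 1: ['fox', 'dictionary'] (min_width=14, slack=3)
Line 2: ['open', 'system', 'wind'] (min_width=16, slack=1)
Line 3: ['two', 'is', 'guitar', 'a'] (min_width=15, slack=2)
Line 4: ['pepper', 'progress'] (min_width=15, slack=2)
Line 5: ['distance', 'umbrella'] (min_width=17, slack=0)
Line 6: ['black', 'new', 'bridge'] (min_width=16, slack=1)
Line 7: ['network', 'microwave'] (min_width=17, slack=0)
Line 8: ['be', 'picture', 'rock'] (min_width=15, slack=2)
Line 9: ['in', 'bus'] (min_width=6, slack=11)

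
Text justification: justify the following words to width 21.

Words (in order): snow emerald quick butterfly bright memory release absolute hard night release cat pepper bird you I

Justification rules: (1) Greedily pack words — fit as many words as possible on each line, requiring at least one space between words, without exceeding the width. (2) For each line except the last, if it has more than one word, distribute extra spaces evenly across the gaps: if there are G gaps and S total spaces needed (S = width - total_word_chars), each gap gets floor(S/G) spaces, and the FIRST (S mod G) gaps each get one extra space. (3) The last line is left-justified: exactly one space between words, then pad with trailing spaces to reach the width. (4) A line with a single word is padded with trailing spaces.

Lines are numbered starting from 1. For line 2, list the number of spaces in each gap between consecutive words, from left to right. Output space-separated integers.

Line 1: ['snow', 'emerald', 'quick'] (min_width=18, slack=3)
Line 2: ['butterfly', 'bright'] (min_width=16, slack=5)
Line 3: ['memory', 'release'] (min_width=14, slack=7)
Line 4: ['absolute', 'hard', 'night'] (min_width=19, slack=2)
Line 5: ['release', 'cat', 'pepper'] (min_width=18, slack=3)
Line 6: ['bird', 'you', 'I'] (min_width=10, slack=11)

Answer: 6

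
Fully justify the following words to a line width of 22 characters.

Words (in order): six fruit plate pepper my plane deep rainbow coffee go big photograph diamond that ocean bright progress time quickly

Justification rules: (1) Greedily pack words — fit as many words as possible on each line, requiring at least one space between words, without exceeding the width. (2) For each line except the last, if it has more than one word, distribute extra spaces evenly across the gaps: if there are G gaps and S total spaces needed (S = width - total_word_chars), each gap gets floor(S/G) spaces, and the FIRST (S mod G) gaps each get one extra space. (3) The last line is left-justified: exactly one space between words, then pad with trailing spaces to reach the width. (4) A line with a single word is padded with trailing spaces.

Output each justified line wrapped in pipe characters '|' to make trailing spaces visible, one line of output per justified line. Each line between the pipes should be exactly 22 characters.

Line 1: ['six', 'fruit', 'plate', 'pepper'] (min_width=22, slack=0)
Line 2: ['my', 'plane', 'deep', 'rainbow'] (min_width=21, slack=1)
Line 3: ['coffee', 'go', 'big'] (min_width=13, slack=9)
Line 4: ['photograph', 'diamond'] (min_width=18, slack=4)
Line 5: ['that', 'ocean', 'bright'] (min_width=17, slack=5)
Line 6: ['progress', 'time', 'quickly'] (min_width=21, slack=1)

Answer: |six fruit plate pepper|
|my  plane deep rainbow|
|coffee      go     big|
|photograph     diamond|
|that    ocean   bright|
|progress time quickly |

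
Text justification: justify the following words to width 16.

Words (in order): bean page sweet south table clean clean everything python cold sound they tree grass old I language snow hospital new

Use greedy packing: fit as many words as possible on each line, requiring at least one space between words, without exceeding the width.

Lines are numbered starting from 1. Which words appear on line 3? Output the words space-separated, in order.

Line 1: ['bean', 'page', 'sweet'] (min_width=15, slack=1)
Line 2: ['south', 'table'] (min_width=11, slack=5)
Line 3: ['clean', 'clean'] (min_width=11, slack=5)
Line 4: ['everything'] (min_width=10, slack=6)
Line 5: ['python', 'cold'] (min_width=11, slack=5)
Line 6: ['sound', 'they', 'tree'] (min_width=15, slack=1)
Line 7: ['grass', 'old', 'I'] (min_width=11, slack=5)
Line 8: ['language', 'snow'] (min_width=13, slack=3)
Line 9: ['hospital', 'new'] (min_width=12, slack=4)

Answer: clean clean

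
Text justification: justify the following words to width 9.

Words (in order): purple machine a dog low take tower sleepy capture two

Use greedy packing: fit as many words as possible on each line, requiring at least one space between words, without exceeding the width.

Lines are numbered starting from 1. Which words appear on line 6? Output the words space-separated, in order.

Line 1: ['purple'] (min_width=6, slack=3)
Line 2: ['machine', 'a'] (min_width=9, slack=0)
Line 3: ['dog', 'low'] (min_width=7, slack=2)
Line 4: ['take'] (min_width=4, slack=5)
Line 5: ['tower'] (min_width=5, slack=4)
Line 6: ['sleepy'] (min_width=6, slack=3)
Line 7: ['capture'] (min_width=7, slack=2)
Line 8: ['two'] (min_width=3, slack=6)

Answer: sleepy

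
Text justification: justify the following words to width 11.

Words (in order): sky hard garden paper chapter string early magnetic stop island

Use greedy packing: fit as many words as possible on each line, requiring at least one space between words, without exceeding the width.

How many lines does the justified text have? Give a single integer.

Line 1: ['sky', 'hard'] (min_width=8, slack=3)
Line 2: ['garden'] (min_width=6, slack=5)
Line 3: ['paper'] (min_width=5, slack=6)
Line 4: ['chapter'] (min_width=7, slack=4)
Line 5: ['string'] (min_width=6, slack=5)
Line 6: ['early'] (min_width=5, slack=6)
Line 7: ['magnetic'] (min_width=8, slack=3)
Line 8: ['stop', 'island'] (min_width=11, slack=0)
Total lines: 8

Answer: 8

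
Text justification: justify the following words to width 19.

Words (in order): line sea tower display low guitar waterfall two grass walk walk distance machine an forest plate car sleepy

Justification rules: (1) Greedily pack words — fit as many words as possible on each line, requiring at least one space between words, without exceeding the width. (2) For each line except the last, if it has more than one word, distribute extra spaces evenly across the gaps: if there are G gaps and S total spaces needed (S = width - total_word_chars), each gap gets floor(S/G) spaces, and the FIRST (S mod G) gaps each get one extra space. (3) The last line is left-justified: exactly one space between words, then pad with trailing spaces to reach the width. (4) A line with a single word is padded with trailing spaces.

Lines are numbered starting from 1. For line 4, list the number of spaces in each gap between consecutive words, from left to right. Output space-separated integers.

Answer: 2 1

Derivation:
Line 1: ['line', 'sea', 'tower'] (min_width=14, slack=5)
Line 2: ['display', 'low', 'guitar'] (min_width=18, slack=1)
Line 3: ['waterfall', 'two', 'grass'] (min_width=19, slack=0)
Line 4: ['walk', 'walk', 'distance'] (min_width=18, slack=1)
Line 5: ['machine', 'an', 'forest'] (min_width=17, slack=2)
Line 6: ['plate', 'car', 'sleepy'] (min_width=16, slack=3)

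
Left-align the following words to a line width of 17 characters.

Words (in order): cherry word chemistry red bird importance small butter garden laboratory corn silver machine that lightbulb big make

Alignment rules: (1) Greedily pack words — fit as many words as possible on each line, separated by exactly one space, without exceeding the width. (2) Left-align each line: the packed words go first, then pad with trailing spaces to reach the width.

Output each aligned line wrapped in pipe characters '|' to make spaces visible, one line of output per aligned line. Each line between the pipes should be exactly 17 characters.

Answer: |cherry word      |
|chemistry red    |
|bird importance  |
|small butter     |
|garden laboratory|
|corn silver      |
|machine that     |
|lightbulb big    |
|make             |

Derivation:
Line 1: ['cherry', 'word'] (min_width=11, slack=6)
Line 2: ['chemistry', 'red'] (min_width=13, slack=4)
Line 3: ['bird', 'importance'] (min_width=15, slack=2)
Line 4: ['small', 'butter'] (min_width=12, slack=5)
Line 5: ['garden', 'laboratory'] (min_width=17, slack=0)
Line 6: ['corn', 'silver'] (min_width=11, slack=6)
Line 7: ['machine', 'that'] (min_width=12, slack=5)
Line 8: ['lightbulb', 'big'] (min_width=13, slack=4)
Line 9: ['make'] (min_width=4, slack=13)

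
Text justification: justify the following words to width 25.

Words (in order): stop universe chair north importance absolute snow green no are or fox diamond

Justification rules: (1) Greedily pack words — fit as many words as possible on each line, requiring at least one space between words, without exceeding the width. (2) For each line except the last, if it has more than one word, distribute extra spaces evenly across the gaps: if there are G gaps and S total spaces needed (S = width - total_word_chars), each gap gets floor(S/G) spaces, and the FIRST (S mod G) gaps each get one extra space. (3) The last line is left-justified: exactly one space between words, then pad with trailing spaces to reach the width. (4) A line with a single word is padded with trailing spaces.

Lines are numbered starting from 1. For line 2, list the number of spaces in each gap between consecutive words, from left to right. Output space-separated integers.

Line 1: ['stop', 'universe', 'chair', 'north'] (min_width=25, slack=0)
Line 2: ['importance', 'absolute', 'snow'] (min_width=24, slack=1)
Line 3: ['green', 'no', 'are', 'or', 'fox'] (min_width=19, slack=6)
Line 4: ['diamond'] (min_width=7, slack=18)

Answer: 2 1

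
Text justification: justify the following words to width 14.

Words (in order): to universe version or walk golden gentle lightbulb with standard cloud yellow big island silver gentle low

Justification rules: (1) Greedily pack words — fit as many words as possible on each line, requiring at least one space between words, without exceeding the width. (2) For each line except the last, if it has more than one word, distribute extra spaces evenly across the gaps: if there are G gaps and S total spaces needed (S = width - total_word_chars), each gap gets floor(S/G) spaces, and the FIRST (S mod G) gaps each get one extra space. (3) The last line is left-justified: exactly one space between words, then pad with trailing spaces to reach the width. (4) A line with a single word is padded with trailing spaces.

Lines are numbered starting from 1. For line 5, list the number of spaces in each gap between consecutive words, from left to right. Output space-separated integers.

Line 1: ['to', 'universe'] (min_width=11, slack=3)
Line 2: ['version', 'or'] (min_width=10, slack=4)
Line 3: ['walk', 'golden'] (min_width=11, slack=3)
Line 4: ['gentle'] (min_width=6, slack=8)
Line 5: ['lightbulb', 'with'] (min_width=14, slack=0)
Line 6: ['standard', 'cloud'] (min_width=14, slack=0)
Line 7: ['yellow', 'big'] (min_width=10, slack=4)
Line 8: ['island', 'silver'] (min_width=13, slack=1)
Line 9: ['gentle', 'low'] (min_width=10, slack=4)

Answer: 1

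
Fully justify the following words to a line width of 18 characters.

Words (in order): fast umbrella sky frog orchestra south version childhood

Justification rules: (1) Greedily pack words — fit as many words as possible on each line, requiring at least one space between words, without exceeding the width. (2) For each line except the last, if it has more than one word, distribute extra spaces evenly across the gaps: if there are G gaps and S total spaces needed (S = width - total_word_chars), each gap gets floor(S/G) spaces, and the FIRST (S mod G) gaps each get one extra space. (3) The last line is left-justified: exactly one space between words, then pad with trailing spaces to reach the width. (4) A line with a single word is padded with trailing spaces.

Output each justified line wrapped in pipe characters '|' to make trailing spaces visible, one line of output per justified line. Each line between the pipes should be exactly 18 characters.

Line 1: ['fast', 'umbrella', 'sky'] (min_width=17, slack=1)
Line 2: ['frog', 'orchestra'] (min_width=14, slack=4)
Line 3: ['south', 'version'] (min_width=13, slack=5)
Line 4: ['childhood'] (min_width=9, slack=9)

Answer: |fast  umbrella sky|
|frog     orchestra|
|south      version|
|childhood         |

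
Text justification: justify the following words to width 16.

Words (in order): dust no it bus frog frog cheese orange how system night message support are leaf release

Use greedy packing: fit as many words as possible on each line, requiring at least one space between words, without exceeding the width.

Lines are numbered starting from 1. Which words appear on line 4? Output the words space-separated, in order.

Line 1: ['dust', 'no', 'it', 'bus'] (min_width=14, slack=2)
Line 2: ['frog', 'frog', 'cheese'] (min_width=16, slack=0)
Line 3: ['orange', 'how'] (min_width=10, slack=6)
Line 4: ['system', 'night'] (min_width=12, slack=4)
Line 5: ['message', 'support'] (min_width=15, slack=1)
Line 6: ['are', 'leaf', 'release'] (min_width=16, slack=0)

Answer: system night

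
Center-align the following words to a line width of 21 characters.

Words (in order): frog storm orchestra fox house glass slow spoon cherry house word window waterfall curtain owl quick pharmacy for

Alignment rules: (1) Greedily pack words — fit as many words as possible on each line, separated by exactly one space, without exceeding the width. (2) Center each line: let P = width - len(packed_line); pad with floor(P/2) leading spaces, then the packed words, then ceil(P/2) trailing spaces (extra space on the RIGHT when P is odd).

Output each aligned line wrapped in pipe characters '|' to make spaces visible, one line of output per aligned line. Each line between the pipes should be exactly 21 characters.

Line 1: ['frog', 'storm', 'orchestra'] (min_width=20, slack=1)
Line 2: ['fox', 'house', 'glass', 'slow'] (min_width=20, slack=1)
Line 3: ['spoon', 'cherry', 'house'] (min_width=18, slack=3)
Line 4: ['word', 'window', 'waterfall'] (min_width=21, slack=0)
Line 5: ['curtain', 'owl', 'quick'] (min_width=17, slack=4)
Line 6: ['pharmacy', 'for'] (min_width=12, slack=9)

Answer: |frog storm orchestra |
|fox house glass slow |
| spoon cherry house  |
|word window waterfall|
|  curtain owl quick  |
|    pharmacy for     |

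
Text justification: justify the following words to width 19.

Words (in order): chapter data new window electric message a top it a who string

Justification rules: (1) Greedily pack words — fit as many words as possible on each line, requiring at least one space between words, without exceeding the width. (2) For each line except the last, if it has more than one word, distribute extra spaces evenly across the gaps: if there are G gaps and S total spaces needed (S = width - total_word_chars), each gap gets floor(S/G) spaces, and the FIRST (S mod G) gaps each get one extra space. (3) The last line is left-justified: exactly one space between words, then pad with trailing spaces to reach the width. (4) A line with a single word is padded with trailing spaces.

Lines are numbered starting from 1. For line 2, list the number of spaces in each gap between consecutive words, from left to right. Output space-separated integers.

Answer: 5

Derivation:
Line 1: ['chapter', 'data', 'new'] (min_width=16, slack=3)
Line 2: ['window', 'electric'] (min_width=15, slack=4)
Line 3: ['message', 'a', 'top', 'it', 'a'] (min_width=18, slack=1)
Line 4: ['who', 'string'] (min_width=10, slack=9)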